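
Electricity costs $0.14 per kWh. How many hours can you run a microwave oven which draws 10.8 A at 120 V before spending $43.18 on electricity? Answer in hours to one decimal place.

238.0 h

Power = 10.8 A × 120 V = 1296 W = 1.296 kW
Energy available = $43.18 ÷ $0.14/kWh = 308.4286 kWh
Hours = 308.4286 kWh ÷ 1.296 kW = 238.0 h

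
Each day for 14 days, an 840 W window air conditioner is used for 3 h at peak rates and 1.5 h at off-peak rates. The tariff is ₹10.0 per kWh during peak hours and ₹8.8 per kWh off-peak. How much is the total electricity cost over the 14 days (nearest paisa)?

₹508.03

Peak energy = 0.84 kW × 3 h × 14 = 35.28 kWh
Off-peak energy = 0.84 kW × 1.5 h × 14 = 17.64 kWh
Cost = 35.28 × ₹10.0 + 17.64 × ₹8.8 = ₹352.8 + ₹155.232 = ₹508.03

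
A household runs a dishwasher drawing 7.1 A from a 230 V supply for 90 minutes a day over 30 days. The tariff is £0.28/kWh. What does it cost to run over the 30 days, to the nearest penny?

Power = 7.1 A × 230 V = 1633 W = 1.633 kW
Runtime = 90 min × 30 = 2700 min = 45 h
Energy = 1.633 kW × 45 h = 73.485 kWh
Cost = 73.485 kWh × £0.28/kWh = £20.58

£20.58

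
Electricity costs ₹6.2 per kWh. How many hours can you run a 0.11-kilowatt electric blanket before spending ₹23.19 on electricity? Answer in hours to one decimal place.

Energy available = ₹23.19 ÷ ₹6.2/kWh = 3.7403 kWh
Hours = 3.7403 kWh ÷ 0.11 kW = 34.0 h

34.0 h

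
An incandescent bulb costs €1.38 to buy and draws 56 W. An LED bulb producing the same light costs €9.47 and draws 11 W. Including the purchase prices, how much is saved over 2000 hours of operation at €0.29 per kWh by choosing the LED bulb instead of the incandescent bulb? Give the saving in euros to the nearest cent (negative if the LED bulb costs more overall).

€18.01

incandescent bulb: €1.38 + (56/1000) kW × 2000 h × €0.29 = €1.38 + €32.48 = €33.86
LED bulb: €9.47 + (11/1000) kW × 2000 h × €0.29 = €9.47 + €6.38 = €15.85
Saving = €33.86 − €15.85 = €18.01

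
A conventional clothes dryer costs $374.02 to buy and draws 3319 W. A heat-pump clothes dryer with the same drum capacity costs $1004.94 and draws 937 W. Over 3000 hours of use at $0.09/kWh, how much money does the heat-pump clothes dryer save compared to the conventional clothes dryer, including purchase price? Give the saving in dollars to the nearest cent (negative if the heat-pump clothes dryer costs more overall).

$12.22

conventional clothes dryer: $374.02 + (3319/1000) kW × 3000 h × $0.09 = $374.02 + $896.13 = $1270.15
heat-pump clothes dryer: $1004.94 + (937/1000) kW × 3000 h × $0.09 = $1004.94 + $252.99 = $1257.93
Saving = $1270.15 − $1257.93 = $12.22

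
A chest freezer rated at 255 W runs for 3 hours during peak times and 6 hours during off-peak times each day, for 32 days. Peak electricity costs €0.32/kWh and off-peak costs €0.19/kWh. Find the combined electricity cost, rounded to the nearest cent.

€17.14

Peak energy = 0.255 kW × 3 h × 32 = 24.48 kWh
Off-peak energy = 0.255 kW × 6 h × 32 = 48.96 kWh
Cost = 24.48 × €0.32 + 48.96 × €0.19 = €7.8336 + €9.3024 = €17.14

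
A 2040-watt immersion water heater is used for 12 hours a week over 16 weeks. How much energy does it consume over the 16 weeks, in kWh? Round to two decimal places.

Runtime = 12 h/week × 16 weeks = 192 h
Energy = 2.04 kW × 192 h = 391.68 kWh

391.68 kWh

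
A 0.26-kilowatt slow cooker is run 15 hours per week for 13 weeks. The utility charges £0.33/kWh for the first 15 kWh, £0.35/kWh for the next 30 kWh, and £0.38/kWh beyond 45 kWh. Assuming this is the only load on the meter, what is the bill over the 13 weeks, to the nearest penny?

Runtime = 15 h/week × 13 weeks = 195 h
Energy = 0.26 kW × 195 h = 50.7 kWh
Tier 1 (0–15 kWh): 15 × £0.33 = £4.95
Tier 2 (15–45 kWh): 30 × £0.35 = £10.5
Above 45 kWh: 5.7 × £0.38 = £2.166
Bill = £17.62

£17.62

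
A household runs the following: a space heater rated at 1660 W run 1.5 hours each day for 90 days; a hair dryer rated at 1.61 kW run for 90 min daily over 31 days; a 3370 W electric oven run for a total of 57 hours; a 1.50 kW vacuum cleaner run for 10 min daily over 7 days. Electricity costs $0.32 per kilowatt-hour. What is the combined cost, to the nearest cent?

$157.70

space heater: Runtime = 1.5 h/day × 90 days = 135 h
space heater: 1.66 kW × 135 h = 224.1 kWh
hair dryer: Runtime = 90 min × 31 = 2790 min = 46.5 h
hair dryer: 1.61 kW × 46.5 h = 74.865 kWh
electric oven: 3.37 kW × 57 h = 192.09 kWh
vacuum cleaner: Runtime = 10 min × 7 = 70 min = 1.166666… h
vacuum cleaner: 1.5 kW × 1.166666… h = 1.75 kWh
Total energy = 492.805 kWh
Cost = 492.805 × $0.32 = $157.70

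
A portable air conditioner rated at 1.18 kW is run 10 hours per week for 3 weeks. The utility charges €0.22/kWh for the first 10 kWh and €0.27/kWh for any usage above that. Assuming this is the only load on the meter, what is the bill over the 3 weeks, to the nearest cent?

Runtime = 10 h/week × 3 weeks = 30 h
Energy = 1.18 kW × 30 h = 35.4 kWh
Tier 1 (0–10 kWh): 10 × €0.22 = €2.2
Above 10 kWh: 25.4 × €0.27 = €6.858
Bill = €9.06

€9.06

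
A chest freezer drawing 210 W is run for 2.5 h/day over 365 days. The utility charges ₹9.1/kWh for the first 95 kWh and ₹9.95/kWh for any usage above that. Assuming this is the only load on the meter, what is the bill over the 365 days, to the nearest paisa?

₹1825.92

Runtime = 2.5 h/day × 365 days = 912.5 h
Energy = 0.21 kW × 912.5 h = 191.625 kWh
Tier 1 (0–95 kWh): 95 × ₹9.1 = ₹864.5
Above 95 kWh: 96.625 × ₹9.95 = ₹961.41875
Bill = ₹1825.92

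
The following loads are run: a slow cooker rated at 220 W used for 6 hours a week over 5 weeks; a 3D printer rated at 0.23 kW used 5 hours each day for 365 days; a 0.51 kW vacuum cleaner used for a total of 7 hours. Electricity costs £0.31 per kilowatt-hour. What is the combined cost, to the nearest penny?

slow cooker: Runtime = 6 h/week × 5 weeks = 30 h
slow cooker: 0.22 kW × 30 h = 6.6 kWh
3D printer: Runtime = 5 h/day × 365 days = 1825 h
3D printer: 0.23 kW × 1825 h = 419.75 kWh
vacuum cleaner: 0.51 kW × 7 h = 3.57 kWh
Total energy = 429.92 kWh
Cost = 429.92 × £0.31 = £133.28

£133.28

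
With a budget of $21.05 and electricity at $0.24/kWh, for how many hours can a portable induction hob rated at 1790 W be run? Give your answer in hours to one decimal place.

49.0 h

Energy available = $21.05 ÷ $0.24/kWh = 87.7083 kWh
Hours = 87.7083 kWh ÷ 1.79 kW = 49.0 h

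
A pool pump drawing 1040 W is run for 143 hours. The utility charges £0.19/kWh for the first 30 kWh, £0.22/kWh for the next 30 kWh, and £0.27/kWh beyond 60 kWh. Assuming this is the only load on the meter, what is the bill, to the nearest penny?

£36.25

Energy = 1.04 kW × 143 h = 148.72 kWh
Tier 1 (0–30 kWh): 30 × £0.19 = £5.7
Tier 2 (30–60 kWh): 30 × £0.22 = £6.6
Above 60 kWh: 88.72 × £0.27 = £23.9544
Bill = £36.25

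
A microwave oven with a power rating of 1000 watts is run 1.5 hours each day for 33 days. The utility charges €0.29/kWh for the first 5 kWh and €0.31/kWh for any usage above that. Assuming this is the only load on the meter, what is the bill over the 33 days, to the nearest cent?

€15.25

Runtime = 1.5 h/day × 33 days = 49.5 h
Energy = 1 kW × 49.5 h = 49.5 kWh
Tier 1 (0–5 kWh): 5 × €0.29 = €1.45
Above 5 kWh: 44.5 × €0.31 = €13.795
Bill = €15.25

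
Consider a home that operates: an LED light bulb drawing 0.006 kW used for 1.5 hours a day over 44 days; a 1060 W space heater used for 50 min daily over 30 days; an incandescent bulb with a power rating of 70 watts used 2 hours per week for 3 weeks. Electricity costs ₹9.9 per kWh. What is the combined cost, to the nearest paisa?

LED light bulb: Runtime = 1.5 h/day × 44 days = 66 h
LED light bulb: 0.006 kW × 66 h = 0.396 kWh
space heater: Runtime = 50 min × 30 = 1500 min = 25 h
space heater: 1.06 kW × 25 h = 26.5 kWh
incandescent bulb: Runtime = 2 h/week × 3 weeks = 6 h
incandescent bulb: 0.07 kW × 6 h = 0.42 kWh
Total energy = 27.316 kWh
Cost = 27.316 × ₹9.9 = ₹270.43

₹270.43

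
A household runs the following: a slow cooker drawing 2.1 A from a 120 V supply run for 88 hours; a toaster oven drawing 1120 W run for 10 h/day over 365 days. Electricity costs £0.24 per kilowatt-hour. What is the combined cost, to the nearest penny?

slow cooker: Power = 2.1 A × 120 V = 252 W = 0.252 kW
slow cooker: 0.252 kW × 88 h = 22.176 kWh
toaster oven: Runtime = 10 h/day × 365 days = 3650 h
toaster oven: 1.12 kW × 3650 h = 4088 kWh
Total energy = 4110.176 kWh
Cost = 4110.176 × £0.24 = £986.44

£986.44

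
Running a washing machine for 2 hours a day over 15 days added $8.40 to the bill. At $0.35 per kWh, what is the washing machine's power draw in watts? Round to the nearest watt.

800 W

Energy = $8.40 ÷ $0.35/kWh = 24 kWh
Runtime = 2 h/day × 15 days = 30 h
Power = 24 kWh ÷ 30 h = 0.8 kW = 800 W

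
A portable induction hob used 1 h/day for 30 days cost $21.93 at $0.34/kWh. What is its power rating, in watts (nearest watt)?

Energy = $21.93 ÷ $0.34/kWh = 64.5 kWh
Runtime = 1 h/day × 30 days = 30 h
Power = 64.5 kWh ÷ 30 h = 2.15 kW = 2150 W

2150 W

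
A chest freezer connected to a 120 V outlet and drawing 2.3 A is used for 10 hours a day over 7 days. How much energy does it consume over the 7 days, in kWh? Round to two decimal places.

19.32 kWh

Power = 2.3 A × 120 V = 276 W = 0.276 kW
Runtime = 10 h/day × 7 days = 70 h
Energy = 0.276 kW × 70 h = 19.32 kWh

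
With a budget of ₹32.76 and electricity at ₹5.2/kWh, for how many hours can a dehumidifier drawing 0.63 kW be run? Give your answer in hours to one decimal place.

Energy available = ₹32.76 ÷ ₹5.2/kWh = 6.3 kWh
Hours = 6.3 kWh ÷ 0.63 kW = 10.0 h

10.0 h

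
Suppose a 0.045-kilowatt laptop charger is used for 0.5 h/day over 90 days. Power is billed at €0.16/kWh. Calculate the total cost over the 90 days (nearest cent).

€0.32

Runtime = 0.5 h/day × 90 days = 45 h
Energy = 0.045 kW × 45 h = 2.025 kWh
Cost = 2.025 kWh × €0.16/kWh = €0.32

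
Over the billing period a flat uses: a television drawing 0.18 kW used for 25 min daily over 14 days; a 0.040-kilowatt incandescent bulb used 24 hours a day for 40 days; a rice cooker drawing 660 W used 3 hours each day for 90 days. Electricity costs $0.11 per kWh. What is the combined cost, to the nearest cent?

$23.94

television: Runtime = 25 min × 14 = 350 min = 5.833333… h
television: 0.18 kW × 5.833333… h = 1.05 kWh
incandescent bulb: Runtime = 24 h × 40 = 960 h
incandescent bulb: 0.04 kW × 960 h = 38.4 kWh
rice cooker: Runtime = 3 h/day × 90 days = 270 h
rice cooker: 0.66 kW × 270 h = 178.2 kWh
Total energy = 217.65 kWh
Cost = 217.65 × $0.11 = $23.94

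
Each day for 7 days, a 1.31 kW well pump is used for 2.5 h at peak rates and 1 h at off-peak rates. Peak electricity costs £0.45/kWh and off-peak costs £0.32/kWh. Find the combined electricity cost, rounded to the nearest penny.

Peak energy = 1.31 kW × 2.5 h × 7 = 22.925 kWh
Off-peak energy = 1.31 kW × 1 h × 7 = 9.17 kWh
Cost = 22.925 × £0.45 + 9.17 × £0.32 = £10.31625 + £2.9344 = £13.25

£13.25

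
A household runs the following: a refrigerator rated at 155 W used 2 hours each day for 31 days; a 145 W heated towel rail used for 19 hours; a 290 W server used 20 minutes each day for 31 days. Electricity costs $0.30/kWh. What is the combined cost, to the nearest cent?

$4.61

refrigerator: Runtime = 2 h/day × 31 days = 62 h
refrigerator: 0.155 kW × 62 h = 9.61 kWh
heated towel rail: 0.145 kW × 19 h = 2.755 kWh
server: Runtime = 20 min × 31 = 620 min = 10.333333… h
server: 0.29 kW × 10.333333… h = 2.996666… kWh
Total energy = 15.361666… kWh
Cost = 15.361666… × $0.30 = $4.61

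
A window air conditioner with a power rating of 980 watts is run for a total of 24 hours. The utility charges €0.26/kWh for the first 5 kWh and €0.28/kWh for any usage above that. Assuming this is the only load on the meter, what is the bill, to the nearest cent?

Energy = 0.98 kW × 24 h = 23.52 kWh
Tier 1 (0–5 kWh): 5 × €0.26 = €1.3
Above 5 kWh: 18.52 × €0.28 = €5.1856
Bill = €6.49

€6.49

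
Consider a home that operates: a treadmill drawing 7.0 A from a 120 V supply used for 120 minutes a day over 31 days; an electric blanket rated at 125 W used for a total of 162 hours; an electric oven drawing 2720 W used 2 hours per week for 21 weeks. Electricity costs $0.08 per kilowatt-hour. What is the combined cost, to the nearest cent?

treadmill: Power = 7.0 A × 120 V = 840 W = 0.84 kW
treadmill: Runtime = 120 min × 31 = 3720 min = 62 h
treadmill: 0.84 kW × 62 h = 52.08 kWh
electric blanket: 0.125 kW × 162 h = 20.25 kWh
electric oven: Runtime = 2 h/week × 21 weeks = 42 h
electric oven: 2.72 kW × 42 h = 114.24 kWh
Total energy = 186.57 kWh
Cost = 186.57 × $0.08 = $14.93

$14.93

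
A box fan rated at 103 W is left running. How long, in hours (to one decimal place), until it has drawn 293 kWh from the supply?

2844.7 h

Hours = 293 kWh ÷ 0.103 kW = 2844.7 h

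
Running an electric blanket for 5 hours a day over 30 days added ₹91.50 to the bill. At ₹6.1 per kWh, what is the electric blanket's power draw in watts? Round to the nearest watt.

Energy = ₹91.50 ÷ ₹6.1/kWh = 15 kWh
Runtime = 5 h/day × 30 days = 150 h
Power = 15 kWh ÷ 150 h = 0.1 kW = 100 W

100 W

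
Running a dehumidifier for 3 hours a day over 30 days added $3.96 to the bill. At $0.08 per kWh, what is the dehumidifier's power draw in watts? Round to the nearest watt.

550 W

Energy = $3.96 ÷ $0.08/kWh = 49.5 kWh
Runtime = 3 h/day × 30 days = 90 h
Power = 49.5 kWh ÷ 90 h = 0.55 kW = 550 W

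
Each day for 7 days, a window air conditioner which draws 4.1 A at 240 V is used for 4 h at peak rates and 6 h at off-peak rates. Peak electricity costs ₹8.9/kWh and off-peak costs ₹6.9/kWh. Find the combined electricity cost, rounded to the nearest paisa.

Power = 4.1 A × 240 V = 984 W = 0.984 kW
Peak energy = 0.984 kW × 4 h × 7 = 27.552 kWh
Off-peak energy = 0.984 kW × 6 h × 7 = 41.328 kWh
Cost = 27.552 × ₹8.9 + 41.328 × ₹6.9 = ₹245.2128 + ₹285.1632 = ₹530.38

₹530.38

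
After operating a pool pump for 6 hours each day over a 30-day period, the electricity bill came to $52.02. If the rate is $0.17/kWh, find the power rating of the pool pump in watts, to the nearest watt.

1700 W

Energy = $52.02 ÷ $0.17/kWh = 306 kWh
Runtime = 6 h/day × 30 days = 180 h
Power = 306 kWh ÷ 180 h = 1.7 kW = 1700 W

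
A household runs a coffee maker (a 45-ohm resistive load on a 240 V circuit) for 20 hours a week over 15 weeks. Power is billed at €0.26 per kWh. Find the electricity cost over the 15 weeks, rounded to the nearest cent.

€99.84

Power = V²/R = 240²/45 = 1280 W = 1.28 kW
Runtime = 20 h/week × 15 weeks = 300 h
Energy = 1.28 kW × 300 h = 384 kWh
Cost = 384 kWh × €0.26/kWh = €99.84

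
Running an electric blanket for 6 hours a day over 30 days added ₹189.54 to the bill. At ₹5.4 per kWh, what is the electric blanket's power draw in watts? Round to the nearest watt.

195 W

Energy = ₹189.54 ÷ ₹5.4/kWh = 35.1 kWh
Runtime = 6 h/day × 30 days = 180 h
Power = 35.1 kWh ÷ 180 h = 0.195 kW = 195 W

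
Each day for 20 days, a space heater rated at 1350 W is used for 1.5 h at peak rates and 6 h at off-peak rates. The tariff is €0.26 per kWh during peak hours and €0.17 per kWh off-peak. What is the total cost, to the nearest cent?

Peak energy = 1.35 kW × 1.5 h × 20 = 40.5 kWh
Off-peak energy = 1.35 kW × 6 h × 20 = 162 kWh
Cost = 40.5 × €0.26 + 162 × €0.17 = €10.53 + €27.54 = €38.07

€38.07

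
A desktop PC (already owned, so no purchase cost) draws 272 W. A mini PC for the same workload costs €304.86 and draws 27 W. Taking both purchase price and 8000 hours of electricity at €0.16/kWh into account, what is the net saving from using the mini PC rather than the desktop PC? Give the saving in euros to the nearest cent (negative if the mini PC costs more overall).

desktop PC: €0.00 + (272/1000) kW × 8000 h × €0.16 = €0.00 + €348.16 = €348.16
mini PC: €304.86 + (27/1000) kW × 8000 h × €0.16 = €304.86 + €34.56 = €339.42
Saving = €348.16 − €339.42 = €8.74

€8.74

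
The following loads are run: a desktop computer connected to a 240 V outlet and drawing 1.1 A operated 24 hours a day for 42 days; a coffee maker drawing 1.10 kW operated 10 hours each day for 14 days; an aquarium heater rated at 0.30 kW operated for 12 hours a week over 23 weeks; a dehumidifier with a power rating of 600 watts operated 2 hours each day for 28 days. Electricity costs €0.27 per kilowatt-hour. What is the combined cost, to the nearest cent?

desktop computer: Power = 1.1 A × 240 V = 264 W = 0.264 kW
desktop computer: Runtime = 24 h × 42 = 1008 h
desktop computer: 0.264 kW × 1008 h = 266.112 kWh
coffee maker: Runtime = 10 h/day × 14 days = 140 h
coffee maker: 1.1 kW × 140 h = 154 kWh
aquarium heater: Runtime = 12 h/week × 23 weeks = 276 h
aquarium heater: 0.3 kW × 276 h = 82.8 kWh
dehumidifier: Runtime = 2 h/day × 28 days = 56 h
dehumidifier: 0.6 kW × 56 h = 33.6 kWh
Total energy = 536.512 kWh
Cost = 536.512 × €0.27 = €144.86

€144.86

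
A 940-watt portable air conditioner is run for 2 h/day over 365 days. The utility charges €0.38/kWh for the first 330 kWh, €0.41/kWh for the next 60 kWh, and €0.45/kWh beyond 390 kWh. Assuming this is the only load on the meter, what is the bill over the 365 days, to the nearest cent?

€283.29

Runtime = 2 h/day × 365 days = 730 h
Energy = 0.94 kW × 730 h = 686.2 kWh
Tier 1 (0–330 kWh): 330 × €0.38 = €125.4
Tier 2 (330–390 kWh): 60 × €0.41 = €24.6
Above 390 kWh: 296.2 × €0.45 = €133.29
Bill = €283.29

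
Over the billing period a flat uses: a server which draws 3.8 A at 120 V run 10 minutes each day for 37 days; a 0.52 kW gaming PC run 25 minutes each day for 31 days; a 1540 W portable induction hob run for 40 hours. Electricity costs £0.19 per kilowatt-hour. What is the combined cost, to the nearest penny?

£13.51

server: Power = 3.8 A × 120 V = 456 W = 0.456 kW
server: Runtime = 10 min × 37 = 370 min = 6.166666… h
server: 0.456 kW × 6.166666… h = 2.812 kWh
gaming PC: Runtime = 25 min × 31 = 775 min = 12.916666… h
gaming PC: 0.52 kW × 12.916666… h = 6.716666… kWh
portable induction hob: 1.54 kW × 40 h = 61.6 kWh
Total energy = 71.128666… kWh
Cost = 71.128666… × £0.19 = £13.51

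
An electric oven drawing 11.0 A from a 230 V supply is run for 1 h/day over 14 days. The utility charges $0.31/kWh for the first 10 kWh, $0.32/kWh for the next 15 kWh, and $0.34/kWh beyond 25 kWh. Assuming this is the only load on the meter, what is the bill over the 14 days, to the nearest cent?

$11.44

Power = 11.0 A × 230 V = 2530 W = 2.53 kW
Runtime = 1 h/day × 14 days = 14 h
Energy = 2.53 kW × 14 h = 35.42 kWh
Tier 1 (0–10 kWh): 10 × $0.31 = $3.1
Tier 2 (10–25 kWh): 15 × $0.32 = $4.8
Above 25 kWh: 10.42 × $0.34 = $3.5428
Bill = $11.44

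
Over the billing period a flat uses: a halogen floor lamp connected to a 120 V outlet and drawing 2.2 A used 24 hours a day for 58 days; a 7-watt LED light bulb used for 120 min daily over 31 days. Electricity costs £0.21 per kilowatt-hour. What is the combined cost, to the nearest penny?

£77.26

halogen floor lamp: Power = 2.2 A × 120 V = 264 W = 0.264 kW
halogen floor lamp: Runtime = 24 h × 58 = 1392 h
halogen floor lamp: 0.264 kW × 1392 h = 367.488 kWh
LED light bulb: Runtime = 120 min × 31 = 3720 min = 62 h
LED light bulb: 0.007 kW × 62 h = 0.434 kWh
Total energy = 367.922 kWh
Cost = 367.922 × £0.21 = £77.26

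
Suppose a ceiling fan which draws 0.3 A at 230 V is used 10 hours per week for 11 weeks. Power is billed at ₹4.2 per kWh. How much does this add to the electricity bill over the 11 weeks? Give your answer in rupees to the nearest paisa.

Power = 0.3 A × 230 V = 69 W = 0.069 kW
Runtime = 10 h/week × 11 weeks = 110 h
Energy = 0.069 kW × 110 h = 7.59 kWh
Cost = 7.59 kWh × ₹4.2/kWh = ₹31.88

₹31.88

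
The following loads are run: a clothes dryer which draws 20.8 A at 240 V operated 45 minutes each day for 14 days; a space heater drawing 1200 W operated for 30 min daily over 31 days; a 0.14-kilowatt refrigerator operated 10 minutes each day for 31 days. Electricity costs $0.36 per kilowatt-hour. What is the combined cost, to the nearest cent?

$25.83

clothes dryer: Power = 20.8 A × 240 V = 4992 W = 4.992 kW
clothes dryer: Runtime = 45 min × 14 = 630 min = 10.5 h
clothes dryer: 4.992 kW × 10.5 h = 52.416 kWh
space heater: Runtime = 30 min × 31 = 930 min = 15.5 h
space heater: 1.2 kW × 15.5 h = 18.6 kWh
refrigerator: Runtime = 10 min × 31 = 310 min = 5.166666… h
refrigerator: 0.14 kW × 5.166666… h = 0.723333… kWh
Total energy = 71.739333… kWh
Cost = 71.739333… × $0.36 = $25.83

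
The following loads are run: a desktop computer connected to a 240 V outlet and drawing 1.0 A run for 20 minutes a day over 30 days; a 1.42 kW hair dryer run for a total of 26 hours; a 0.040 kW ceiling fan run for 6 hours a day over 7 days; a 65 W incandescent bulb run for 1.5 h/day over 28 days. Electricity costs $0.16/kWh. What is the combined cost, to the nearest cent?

desktop computer: Power = 1.0 A × 240 V = 240 W = 0.24 kW
desktop computer: Runtime = 20 min × 30 = 600 min = 10 h
desktop computer: 0.24 kW × 10 h = 2.4 kWh
hair dryer: 1.42 kW × 26 h = 36.92 kWh
ceiling fan: Runtime = 6 h/day × 7 days = 42 h
ceiling fan: 0.04 kW × 42 h = 1.68 kWh
incandescent bulb: Runtime = 1.5 h/day × 28 days = 42 h
incandescent bulb: 0.065 kW × 42 h = 2.73 kWh
Total energy = 43.73 kWh
Cost = 43.73 × $0.16 = $7.00

$7.00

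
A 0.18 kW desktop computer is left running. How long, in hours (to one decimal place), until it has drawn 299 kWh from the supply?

1661.1 h

Hours = 299 kWh ÷ 0.18 kW = 1661.1 h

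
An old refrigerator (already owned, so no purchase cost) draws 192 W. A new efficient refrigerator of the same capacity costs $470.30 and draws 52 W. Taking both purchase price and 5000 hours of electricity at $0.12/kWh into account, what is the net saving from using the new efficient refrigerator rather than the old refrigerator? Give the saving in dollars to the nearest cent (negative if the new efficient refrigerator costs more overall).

old refrigerator: $0.00 + (192/1000) kW × 5000 h × $0.12 = $0.00 + $115.2 = $115.2
new efficient refrigerator: $470.30 + (52/1000) kW × 5000 h × $0.12 = $470.30 + $31.2 = $501.5
Saving = $115.2 − $501.5 = −$386.3

-$386.30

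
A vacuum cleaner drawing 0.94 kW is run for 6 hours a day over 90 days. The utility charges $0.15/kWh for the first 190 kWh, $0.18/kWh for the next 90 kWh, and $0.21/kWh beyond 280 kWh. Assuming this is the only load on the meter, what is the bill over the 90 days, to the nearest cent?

$92.50

Runtime = 6 h/day × 90 days = 540 h
Energy = 0.94 kW × 540 h = 507.6 kWh
Tier 1 (0–190 kWh): 190 × $0.15 = $28.5
Tier 2 (190–280 kWh): 90 × $0.18 = $16.2
Above 280 kWh: 227.6 × $0.21 = $47.796
Bill = $92.50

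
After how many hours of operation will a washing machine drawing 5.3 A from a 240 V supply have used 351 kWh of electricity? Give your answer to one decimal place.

275.9 h

Power = 5.3 A × 240 V = 1272 W = 1.272 kW
Hours = 351 kWh ÷ 1.272 kW = 275.9 h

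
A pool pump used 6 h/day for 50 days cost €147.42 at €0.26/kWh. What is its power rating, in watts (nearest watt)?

1890 W

Energy = €147.42 ÷ €0.26/kWh = 567 kWh
Runtime = 6 h/day × 50 days = 300 h
Power = 567 kWh ÷ 300 h = 1.89 kW = 1890 W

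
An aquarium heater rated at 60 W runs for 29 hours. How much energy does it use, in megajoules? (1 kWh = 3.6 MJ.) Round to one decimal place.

Energy = 0.06 kW × 29 h = 1.74 kWh
= 1.74 × 3.6 MJ = 6.3 MJ

6.3 MJ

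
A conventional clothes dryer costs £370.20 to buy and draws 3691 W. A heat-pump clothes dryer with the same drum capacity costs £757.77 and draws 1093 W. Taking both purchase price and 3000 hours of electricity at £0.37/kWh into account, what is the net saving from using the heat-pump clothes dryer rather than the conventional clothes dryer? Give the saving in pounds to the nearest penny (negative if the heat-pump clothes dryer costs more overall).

£2496.21

conventional clothes dryer: £370.20 + (3691/1000) kW × 3000 h × £0.37 = £370.20 + £4097.01 = £4467.21
heat-pump clothes dryer: £757.77 + (1093/1000) kW × 3000 h × £0.37 = £757.77 + £1213.23 = £1971
Saving = £4467.21 − £1971 = £2496.21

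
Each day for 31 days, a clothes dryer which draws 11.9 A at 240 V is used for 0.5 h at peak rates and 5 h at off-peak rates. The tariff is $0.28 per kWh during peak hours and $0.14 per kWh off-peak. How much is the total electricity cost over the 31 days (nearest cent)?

$74.37

Power = 11.9 A × 240 V = 2856 W = 2.856 kW
Peak energy = 2.856 kW × 0.5 h × 31 = 44.268 kWh
Off-peak energy = 2.856 kW × 5 h × 31 = 442.68 kWh
Cost = 44.268 × $0.28 + 442.68 × $0.14 = $12.39504 + $61.9752 = $74.37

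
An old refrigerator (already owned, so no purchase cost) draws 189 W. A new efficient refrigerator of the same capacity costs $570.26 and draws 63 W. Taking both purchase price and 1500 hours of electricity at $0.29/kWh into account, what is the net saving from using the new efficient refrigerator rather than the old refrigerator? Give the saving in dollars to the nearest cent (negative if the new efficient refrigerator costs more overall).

old refrigerator: $0.00 + (189/1000) kW × 1500 h × $0.29 = $0.00 + $82.215 = $82.215
new efficient refrigerator: $570.26 + (63/1000) kW × 1500 h × $0.29 = $570.26 + $27.405 = $597.665
Saving = $82.215 − $597.665 = −$515.45

-$515.45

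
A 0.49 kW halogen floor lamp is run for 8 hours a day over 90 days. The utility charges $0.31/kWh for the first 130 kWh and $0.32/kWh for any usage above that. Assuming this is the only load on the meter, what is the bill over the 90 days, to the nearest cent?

$111.60

Runtime = 8 h/day × 90 days = 720 h
Energy = 0.49 kW × 720 h = 352.8 kWh
Tier 1 (0–130 kWh): 130 × $0.31 = $40.3
Above 130 kWh: 222.8 × $0.32 = $71.296
Bill = $111.60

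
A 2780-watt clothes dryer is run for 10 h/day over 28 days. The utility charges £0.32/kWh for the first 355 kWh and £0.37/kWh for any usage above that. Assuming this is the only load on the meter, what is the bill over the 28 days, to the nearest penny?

Runtime = 10 h/day × 28 days = 280 h
Energy = 2.78 kW × 280 h = 778.4 kWh
Tier 1 (0–355 kWh): 355 × £0.32 = £113.6
Above 355 kWh: 423.4 × £0.37 = £156.658
Bill = £270.26

£270.26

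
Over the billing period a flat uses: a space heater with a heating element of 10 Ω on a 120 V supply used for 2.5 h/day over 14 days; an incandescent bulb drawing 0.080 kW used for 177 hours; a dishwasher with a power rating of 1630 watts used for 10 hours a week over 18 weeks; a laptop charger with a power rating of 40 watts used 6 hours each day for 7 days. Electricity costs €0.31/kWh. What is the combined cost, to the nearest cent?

space heater: Power = V²/R = 120²/10 = 1440 W = 1.44 kW
space heater: Runtime = 2.5 h/day × 14 days = 35 h
space heater: 1.44 kW × 35 h = 50.4 kWh
incandescent bulb: 0.08 kW × 177 h = 14.16 kWh
dishwasher: Runtime = 10 h/week × 18 weeks = 180 h
dishwasher: 1.63 kW × 180 h = 293.4 kWh
laptop charger: Runtime = 6 h/day × 7 days = 42 h
laptop charger: 0.04 kW × 42 h = 1.68 kWh
Total energy = 359.64 kWh
Cost = 359.64 × €0.31 = €111.49

€111.49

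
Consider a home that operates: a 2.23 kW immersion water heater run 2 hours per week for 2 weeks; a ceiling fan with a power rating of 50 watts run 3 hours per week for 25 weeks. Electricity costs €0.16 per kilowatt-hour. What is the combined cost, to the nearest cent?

immersion water heater: Runtime = 2 h/week × 2 weeks = 4 h
immersion water heater: 2.23 kW × 4 h = 8.92 kWh
ceiling fan: Runtime = 3 h/week × 25 weeks = 75 h
ceiling fan: 0.05 kW × 75 h = 3.75 kWh
Total energy = 12.67 kWh
Cost = 12.67 × €0.16 = €2.03

€2.03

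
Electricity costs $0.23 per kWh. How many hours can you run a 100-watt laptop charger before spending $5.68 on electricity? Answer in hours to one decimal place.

Energy available = $5.68 ÷ $0.23/kWh = 24.6957 kWh
Hours = 24.6957 kWh ÷ 0.1 kW = 247.0 h

247.0 h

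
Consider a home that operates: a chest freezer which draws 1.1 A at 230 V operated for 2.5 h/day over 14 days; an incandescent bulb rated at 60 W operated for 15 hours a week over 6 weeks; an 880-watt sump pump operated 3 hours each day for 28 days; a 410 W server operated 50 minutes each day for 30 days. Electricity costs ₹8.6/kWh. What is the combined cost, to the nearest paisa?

₹846.46

chest freezer: Power = 1.1 A × 230 V = 253 W = 0.253 kW
chest freezer: Runtime = 2.5 h/day × 14 days = 35 h
chest freezer: 0.253 kW × 35 h = 8.855 kWh
incandescent bulb: Runtime = 15 h/week × 6 weeks = 90 h
incandescent bulb: 0.06 kW × 90 h = 5.4 kWh
sump pump: Runtime = 3 h/day × 28 days = 84 h
sump pump: 0.88 kW × 84 h = 73.92 kWh
server: Runtime = 50 min × 30 = 1500 min = 25 h
server: 0.41 kW × 25 h = 10.25 kWh
Total energy = 98.425 kWh
Cost = 98.425 × ₹8.6 = ₹846.46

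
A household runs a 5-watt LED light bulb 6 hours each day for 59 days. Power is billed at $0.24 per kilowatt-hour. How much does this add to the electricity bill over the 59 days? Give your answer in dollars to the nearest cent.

Runtime = 6 h/day × 59 days = 354 h
Energy = 0.005 kW × 354 h = 1.77 kWh
Cost = 1.77 kWh × $0.24/kWh = $0.42

$0.42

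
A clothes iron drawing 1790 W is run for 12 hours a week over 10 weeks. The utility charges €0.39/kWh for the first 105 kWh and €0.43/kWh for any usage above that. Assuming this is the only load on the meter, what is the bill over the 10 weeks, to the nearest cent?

Runtime = 12 h/week × 10 weeks = 120 h
Energy = 1.79 kW × 120 h = 214.8 kWh
Tier 1 (0–105 kWh): 105 × €0.39 = €40.95
Above 105 kWh: 109.8 × €0.43 = €47.214
Bill = €88.16

€88.16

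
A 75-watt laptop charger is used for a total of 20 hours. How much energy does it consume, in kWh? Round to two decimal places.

Energy = 0.075 kW × 20 h = 1.5 kWh

1.50 kWh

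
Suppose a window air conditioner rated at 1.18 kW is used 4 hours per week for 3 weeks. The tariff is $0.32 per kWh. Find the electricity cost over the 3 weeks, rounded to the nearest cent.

$4.53

Runtime = 4 h/week × 3 weeks = 12 h
Energy = 1.18 kW × 12 h = 14.16 kWh
Cost = 14.16 kWh × $0.32/kWh = $4.53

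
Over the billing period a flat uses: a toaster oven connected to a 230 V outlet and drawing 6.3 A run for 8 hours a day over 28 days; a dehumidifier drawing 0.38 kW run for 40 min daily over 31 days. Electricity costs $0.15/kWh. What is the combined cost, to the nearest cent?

$49.86

toaster oven: Power = 6.3 A × 230 V = 1449 W = 1.449 kW
toaster oven: Runtime = 8 h/day × 28 days = 224 h
toaster oven: 1.449 kW × 224 h = 324.576 kWh
dehumidifier: Runtime = 40 min × 31 = 1240 min = 20.666666… h
dehumidifier: 0.38 kW × 20.666666… h = 7.853333… kWh
Total energy = 332.429333… kWh
Cost = 332.429333… × $0.15 = $49.86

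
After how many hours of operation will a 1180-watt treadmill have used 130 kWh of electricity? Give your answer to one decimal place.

Hours = 130 kWh ÷ 1.18 kW = 110.2 h

110.2 h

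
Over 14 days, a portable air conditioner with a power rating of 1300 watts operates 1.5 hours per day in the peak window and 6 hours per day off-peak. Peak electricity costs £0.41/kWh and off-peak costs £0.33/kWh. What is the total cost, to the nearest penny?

£47.23

Peak energy = 1.3 kW × 1.5 h × 14 = 27.3 kWh
Off-peak energy = 1.3 kW × 6 h × 14 = 109.2 kWh
Cost = 27.3 × £0.41 + 109.2 × £0.33 = £11.193 + £36.036 = £47.23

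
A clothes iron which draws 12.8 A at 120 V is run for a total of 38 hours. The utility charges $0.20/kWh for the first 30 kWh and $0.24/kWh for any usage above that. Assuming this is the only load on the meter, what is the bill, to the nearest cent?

$12.81

Power = 12.8 A × 120 V = 1536 W = 1.536 kW
Energy = 1.536 kW × 38 h = 58.368 kWh
Tier 1 (0–30 kWh): 30 × $0.20 = $6
Above 30 kWh: 28.368 × $0.24 = $6.80832
Bill = $12.81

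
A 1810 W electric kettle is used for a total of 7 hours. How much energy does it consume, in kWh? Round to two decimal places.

Energy = 1.81 kW × 7 h = 12.67 kWh

12.67 kWh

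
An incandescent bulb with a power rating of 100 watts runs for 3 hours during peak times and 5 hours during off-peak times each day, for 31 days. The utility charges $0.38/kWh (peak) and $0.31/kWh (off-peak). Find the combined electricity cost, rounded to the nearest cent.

Peak energy = 0.1 kW × 3 h × 31 = 9.3 kWh
Off-peak energy = 0.1 kW × 5 h × 31 = 15.5 kWh
Cost = 9.3 × $0.38 + 15.5 × $0.31 = $3.534 + $4.805 = $8.34

$8.34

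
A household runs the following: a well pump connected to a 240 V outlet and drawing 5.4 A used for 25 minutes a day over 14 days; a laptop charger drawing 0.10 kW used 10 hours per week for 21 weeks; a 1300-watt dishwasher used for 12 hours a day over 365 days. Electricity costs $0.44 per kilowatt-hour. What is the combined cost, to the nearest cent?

$2517.93

well pump: Power = 5.4 A × 240 V = 1296 W = 1.296 kW
well pump: Runtime = 25 min × 14 = 350 min = 5.833333… h
well pump: 1.296 kW × 5.833333… h = 7.56 kWh
laptop charger: Runtime = 10 h/week × 21 weeks = 210 h
laptop charger: 0.1 kW × 210 h = 21 kWh
dishwasher: Runtime = 12 h/day × 365 days = 4380 h
dishwasher: 1.3 kW × 4380 h = 5694 kWh
Total energy = 5722.56 kWh
Cost = 5722.56 × $0.44 = $2517.93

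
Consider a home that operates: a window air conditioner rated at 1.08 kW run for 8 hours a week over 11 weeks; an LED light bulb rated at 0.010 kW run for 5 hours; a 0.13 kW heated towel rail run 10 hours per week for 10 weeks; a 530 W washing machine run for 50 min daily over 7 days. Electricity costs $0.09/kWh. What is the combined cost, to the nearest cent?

$10.01

window air conditioner: Runtime = 8 h/week × 11 weeks = 88 h
window air conditioner: 1.08 kW × 88 h = 95.04 kWh
LED light bulb: 0.01 kW × 5 h = 0.05 kWh
heated towel rail: Runtime = 10 h/week × 10 weeks = 100 h
heated towel rail: 0.13 kW × 100 h = 13 kWh
washing machine: Runtime = 50 min × 7 = 350 min = 5.833333… h
washing machine: 0.53 kW × 5.833333… h = 3.091666… kWh
Total energy = 111.181666… kWh
Cost = 111.181666… × $0.09 = $10.01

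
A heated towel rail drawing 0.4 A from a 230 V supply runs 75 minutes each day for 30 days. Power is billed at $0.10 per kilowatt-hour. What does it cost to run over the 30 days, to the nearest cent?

$0.35

Power = 0.4 A × 230 V = 92 W = 0.092 kW
Runtime = 75 min × 30 = 2250 min = 37.5 h
Energy = 0.092 kW × 37.5 h = 3.45 kWh
Cost = 3.45 kWh × $0.10/kWh = $0.35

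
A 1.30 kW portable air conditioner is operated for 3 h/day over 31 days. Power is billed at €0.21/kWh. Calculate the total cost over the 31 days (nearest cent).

€25.39

Runtime = 3 h/day × 31 days = 93 h
Energy = 1.3 kW × 93 h = 120.9 kWh
Cost = 120.9 kWh × €0.21/kWh = €25.39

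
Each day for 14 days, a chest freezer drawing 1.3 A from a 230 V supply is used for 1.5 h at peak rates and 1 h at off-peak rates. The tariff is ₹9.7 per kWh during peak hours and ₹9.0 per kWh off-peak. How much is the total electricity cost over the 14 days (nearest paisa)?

₹98.58

Power = 1.3 A × 230 V = 299 W = 0.299 kW
Peak energy = 0.299 kW × 1.5 h × 14 = 6.279 kWh
Off-peak energy = 0.299 kW × 1 h × 14 = 4.186 kWh
Cost = 6.279 × ₹9.7 + 4.186 × ₹9.0 = ₹60.9063 + ₹37.674 = ₹98.58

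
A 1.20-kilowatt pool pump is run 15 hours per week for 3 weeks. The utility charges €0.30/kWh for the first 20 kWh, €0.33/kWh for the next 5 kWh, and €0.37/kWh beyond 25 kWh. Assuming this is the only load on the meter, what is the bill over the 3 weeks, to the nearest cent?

Runtime = 15 h/week × 3 weeks = 45 h
Energy = 1.2 kW × 45 h = 54 kWh
Tier 1 (0–20 kWh): 20 × €0.30 = €6
Tier 2 (20–25 kWh): 5 × €0.33 = €1.65
Above 25 kWh: 29 × €0.37 = €10.73
Bill = €18.38

€18.38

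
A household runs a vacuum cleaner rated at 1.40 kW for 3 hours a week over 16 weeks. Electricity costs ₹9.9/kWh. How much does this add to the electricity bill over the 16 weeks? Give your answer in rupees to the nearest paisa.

Runtime = 3 h/week × 16 weeks = 48 h
Energy = 1.4 kW × 48 h = 67.2 kWh
Cost = 67.2 kWh × ₹9.9/kWh = ₹665.28

₹665.28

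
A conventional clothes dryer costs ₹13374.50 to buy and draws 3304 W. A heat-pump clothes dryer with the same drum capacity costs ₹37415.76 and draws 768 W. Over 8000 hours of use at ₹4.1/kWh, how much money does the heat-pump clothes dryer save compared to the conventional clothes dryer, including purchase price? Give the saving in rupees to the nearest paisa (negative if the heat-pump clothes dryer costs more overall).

conventional clothes dryer: ₹13374.50 + (3304/1000) kW × 8000 h × ₹4.1 = ₹13374.50 + ₹108371.2 = ₹121745.7
heat-pump clothes dryer: ₹37415.76 + (768/1000) kW × 8000 h × ₹4.1 = ₹37415.76 + ₹25190.4 = ₹62606.16
Saving = ₹121745.7 − ₹62606.16 = ₹59139.54

₹59139.54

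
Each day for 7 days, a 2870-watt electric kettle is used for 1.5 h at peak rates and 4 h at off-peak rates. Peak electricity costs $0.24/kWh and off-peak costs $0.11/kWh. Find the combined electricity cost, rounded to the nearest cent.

$16.07

Peak energy = 2.87 kW × 1.5 h × 7 = 30.135 kWh
Off-peak energy = 2.87 kW × 4 h × 7 = 80.36 kWh
Cost = 30.135 × $0.24 + 80.36 × $0.11 = $7.2324 + $8.8396 = $16.07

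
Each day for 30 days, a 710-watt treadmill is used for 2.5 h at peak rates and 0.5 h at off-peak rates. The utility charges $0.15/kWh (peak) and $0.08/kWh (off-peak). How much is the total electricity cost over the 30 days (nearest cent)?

$8.84

Peak energy = 0.71 kW × 2.5 h × 30 = 53.25 kWh
Off-peak energy = 0.71 kW × 0.5 h × 30 = 10.65 kWh
Cost = 53.25 × $0.15 + 10.65 × $0.08 = $7.9875 + $0.852 = $8.84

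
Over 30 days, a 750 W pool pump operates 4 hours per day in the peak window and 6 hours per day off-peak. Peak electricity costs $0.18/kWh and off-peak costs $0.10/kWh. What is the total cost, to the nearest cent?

Peak energy = 0.75 kW × 4 h × 30 = 90 kWh
Off-peak energy = 0.75 kW × 6 h × 30 = 135 kWh
Cost = 90 × $0.18 + 135 × $0.10 = $16.2 + $13.5 = $29.70

$29.70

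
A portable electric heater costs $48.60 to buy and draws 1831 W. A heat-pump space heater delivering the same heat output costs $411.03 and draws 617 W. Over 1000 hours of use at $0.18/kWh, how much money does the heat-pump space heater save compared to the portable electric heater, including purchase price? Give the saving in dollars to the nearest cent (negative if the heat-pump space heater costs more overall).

portable electric heater: $48.60 + (1831/1000) kW × 1000 h × $0.18 = $48.60 + $329.58 = $378.18
heat-pump space heater: $411.03 + (617/1000) kW × 1000 h × $0.18 = $411.03 + $111.06 = $522.09
Saving = $378.18 − $522.09 = −$143.91

-$143.91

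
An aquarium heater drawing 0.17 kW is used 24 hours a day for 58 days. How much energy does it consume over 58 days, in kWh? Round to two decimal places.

Runtime = 24 h × 58 = 1392 h
Energy = 0.17 kW × 1392 h = 236.64 kWh

236.64 kWh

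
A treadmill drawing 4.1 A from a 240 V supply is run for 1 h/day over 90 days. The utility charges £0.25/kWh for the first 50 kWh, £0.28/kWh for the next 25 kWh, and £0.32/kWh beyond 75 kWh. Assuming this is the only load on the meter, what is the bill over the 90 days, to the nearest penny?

£23.84

Power = 4.1 A × 240 V = 984 W = 0.984 kW
Runtime = 1 h/day × 90 days = 90 h
Energy = 0.984 kW × 90 h = 88.56 kWh
Tier 1 (0–50 kWh): 50 × £0.25 = £12.5
Tier 2 (50–75 kWh): 25 × £0.28 = £7
Above 75 kWh: 13.56 × £0.32 = £4.3392
Bill = £23.84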